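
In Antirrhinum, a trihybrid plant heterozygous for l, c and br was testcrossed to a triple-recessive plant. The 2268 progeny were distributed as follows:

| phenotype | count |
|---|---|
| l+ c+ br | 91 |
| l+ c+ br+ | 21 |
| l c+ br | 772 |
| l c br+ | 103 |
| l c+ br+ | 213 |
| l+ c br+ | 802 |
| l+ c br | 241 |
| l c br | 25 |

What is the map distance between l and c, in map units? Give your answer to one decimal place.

10.6 map units

The two most frequent reciprocal classes, l+ c br+ and l c+ br, are the parental types, so the F1 was l+ c br+ / l c+ br.
The two rarest classes, l+ c+ br+ and l c br, are the double crossovers. Comparing them with the parentals, only the c allele has switched, so c is the middle locus and the order is br – c – l.
Crossovers in the c–l interval produce the single-crossover classes l c br+ and l+ c+ br (103 + 91 = 194) plus the double crossovers (46).
RF(c–l) = (194 + 46) / 2268 = 240/2268 = 0.1058 → 10.6 map units.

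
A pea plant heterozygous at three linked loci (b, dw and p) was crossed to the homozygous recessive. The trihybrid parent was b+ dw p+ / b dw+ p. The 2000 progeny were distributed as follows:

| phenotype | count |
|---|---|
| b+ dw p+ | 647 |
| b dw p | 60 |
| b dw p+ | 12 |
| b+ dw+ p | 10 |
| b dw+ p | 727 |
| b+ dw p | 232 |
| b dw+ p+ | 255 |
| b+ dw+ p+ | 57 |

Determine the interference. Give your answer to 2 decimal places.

The two rarest classes, b dw p+ and b+ dw+ p, are the double crossovers. Comparing them with the parentals, only the b allele has switched, so b is the middle locus and the order is dw – b – p.
dw–b: (117 + 22)/2000 = 0.0695; b–p: (487 + 22)/2000 = 0.2545.
Expected DCO frequency = 0.0695 × 0.2545 ≈ 0.01769; observed = 22/2000 ≈ 0.01100.
Coefficient of coincidence = 0.01100/0.01769 ≈ 0.62; interference = 1 − 0.62 = 0.38.

0.38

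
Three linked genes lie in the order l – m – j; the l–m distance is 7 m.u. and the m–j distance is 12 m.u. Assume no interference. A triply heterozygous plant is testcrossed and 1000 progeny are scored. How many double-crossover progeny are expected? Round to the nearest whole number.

Map distances give recombination frequencies of 0.070 and 0.120 for the two intervals.
With no interference, expected double-crossover frequency = 0.070 × 0.120 = 0.00840.
Expected number = 0.00840 × 1000 = 8.40 ≈ 8.

8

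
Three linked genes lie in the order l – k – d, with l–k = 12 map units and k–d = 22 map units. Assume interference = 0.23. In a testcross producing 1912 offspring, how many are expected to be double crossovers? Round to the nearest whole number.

39

Map distances give recombination frequencies of 0.120 and 0.220 for the two intervals.
With interference 0.23 (so coincidence = 0.77), expected double-crossover frequency = 0.120 × 0.220 × 0.77 = 0.02033.
Expected number = 0.02033 × 1912 = 38.87 ≈ 39.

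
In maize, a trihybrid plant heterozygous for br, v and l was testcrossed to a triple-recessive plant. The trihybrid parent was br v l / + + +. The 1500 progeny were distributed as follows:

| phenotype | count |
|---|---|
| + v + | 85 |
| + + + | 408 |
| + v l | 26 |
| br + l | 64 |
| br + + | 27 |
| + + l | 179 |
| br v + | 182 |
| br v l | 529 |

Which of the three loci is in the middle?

br

The two rarest classes, + v l and br + +, are the double crossovers. Comparing them with the parentals, only the br allele has switched, so br is the middle locus and the order is v – br – l.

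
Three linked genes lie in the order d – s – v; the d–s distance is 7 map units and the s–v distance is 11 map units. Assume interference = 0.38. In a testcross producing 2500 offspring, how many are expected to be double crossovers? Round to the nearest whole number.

12

Map distances give recombination frequencies of 0.070 and 0.110 for the two intervals.
With interference 0.38 (so coincidence = 0.62), expected double-crossover frequency = 0.070 × 0.110 × 0.62 = 0.00477.
Expected number = 0.00477 × 2500 = 11.94 ≈ 12.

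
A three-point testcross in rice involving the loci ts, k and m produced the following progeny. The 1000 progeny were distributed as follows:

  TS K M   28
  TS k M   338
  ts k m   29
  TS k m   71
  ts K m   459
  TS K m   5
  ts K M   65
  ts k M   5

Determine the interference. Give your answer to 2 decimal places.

The two most frequent reciprocal classes, ts K m and TS k M, are the parental types, so the F1 was ts K m / TS k M.
The two rarest classes, TS K m and ts k M, are the double crossovers. Comparing them with the parentals, only the ts allele has switched, so ts is the middle locus and the order is k – ts – m.
k–ts: (57 + 10)/1000 = 0.0670; ts–m: (136 + 10)/1000 = 0.1460.
Expected DCO frequency = 0.0670 × 0.1460 ≈ 0.00978; observed = 10/1000 ≈ 0.01000.
Coefficient of coincidence = 0.01000/0.00978 ≈ 1.02; interference = 1 − 1.02 = -0.02.

-0.02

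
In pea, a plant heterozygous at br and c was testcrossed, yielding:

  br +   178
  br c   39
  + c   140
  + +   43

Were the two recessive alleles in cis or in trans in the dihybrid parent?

trans

The two most frequent classes are + c (140) and br + (178); these are the parental (non-recombinant) types.
So the F1 carried + c on one chromosome and br + on the other — the recessive alleles are on opposite chromosomes (trans / repulsion).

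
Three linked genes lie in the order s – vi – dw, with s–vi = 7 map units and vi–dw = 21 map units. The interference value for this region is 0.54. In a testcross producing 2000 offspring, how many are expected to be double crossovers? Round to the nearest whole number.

14

Map distances give recombination frequencies of 0.070 and 0.210 for the two intervals.
With interference 0.54 (so coincidence = 0.46), expected double-crossover frequency = 0.070 × 0.210 × 0.46 = 0.00676.
Expected number = 0.00676 × 2000 = 13.52 ≈ 14.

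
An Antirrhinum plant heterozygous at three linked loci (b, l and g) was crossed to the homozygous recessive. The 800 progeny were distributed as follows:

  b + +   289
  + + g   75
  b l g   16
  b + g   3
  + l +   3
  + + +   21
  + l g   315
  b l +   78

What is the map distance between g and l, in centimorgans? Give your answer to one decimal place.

The two most frequent reciprocal classes, b + + and + l g, are the parental types, so the F1 was b + + / + l g.
The two rarest classes, b + g and + l +, are the double crossovers. Comparing them with the parentals, only the g allele has switched, so g is the middle locus and the order is b – g – l.
Crossovers in the g–l interval produce the single-crossover classes b l + and + + g (78 + 75 = 153) plus the double crossovers (6).
RF(g–l) = (153 + 6) / 800 = 159/800 = 0.1988 → 19.9 centimorgans.

19.9 centimorgans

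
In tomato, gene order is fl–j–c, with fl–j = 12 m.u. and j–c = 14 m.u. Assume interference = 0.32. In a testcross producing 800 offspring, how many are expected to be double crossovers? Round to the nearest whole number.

Map distances give recombination frequencies of 0.120 and 0.140 for the two intervals.
With interference 0.32 (so coincidence = 0.68), expected double-crossover frequency = 0.120 × 0.140 × 0.68 = 0.01142.
Expected number = 0.01142 × 800 = 9.14 ≈ 9.

9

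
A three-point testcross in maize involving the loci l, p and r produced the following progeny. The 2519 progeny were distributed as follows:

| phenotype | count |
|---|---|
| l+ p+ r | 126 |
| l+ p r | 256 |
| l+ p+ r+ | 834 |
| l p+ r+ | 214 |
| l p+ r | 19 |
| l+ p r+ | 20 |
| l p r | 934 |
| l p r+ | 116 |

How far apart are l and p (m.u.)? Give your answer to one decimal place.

The two most frequent reciprocal classes, l p r and l+ p+ r+, are the parental types, so the F1 was l p r / l+ p+ r+.
The two rarest classes, l p+ r and l+ p r+, are the double crossovers. Comparing them with the parentals, only the p allele has switched, so p is the middle locus and the order is l – p – r.
Crossovers in the l–p interval produce the single-crossover classes l+ p r and l p+ r+ (256 + 214 = 470) plus the double crossovers (39).
RF(l–p) = (470 + 39) / 2519 = 509/2519 = 0.2021 → 20.2 m.u.

20.2 m.u.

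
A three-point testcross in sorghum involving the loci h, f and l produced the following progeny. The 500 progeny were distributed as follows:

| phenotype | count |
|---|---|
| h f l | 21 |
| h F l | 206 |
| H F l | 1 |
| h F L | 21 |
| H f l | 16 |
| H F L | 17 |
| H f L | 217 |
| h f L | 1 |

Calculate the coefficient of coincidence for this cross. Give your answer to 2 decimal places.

0.64

The two most frequent reciprocal classes, h F l and H f L, are the parental types, so the F1 was h F l / H f L.
The two rarest classes, H F l and h f L, are the double crossovers. Comparing them with the parentals, only the h allele has switched, so h is the middle locus and the order is l – h – f.
l–h: (37 + 2)/500 = 0.0780; h–f: (38 + 2)/500 = 0.0800.
Expected DCO frequency = 0.0780 × 0.0800 ≈ 0.00624; observed = 2/500 ≈ 0.00400.
Coefficient of coincidence = 0.00400/0.00624 ≈ 0.64.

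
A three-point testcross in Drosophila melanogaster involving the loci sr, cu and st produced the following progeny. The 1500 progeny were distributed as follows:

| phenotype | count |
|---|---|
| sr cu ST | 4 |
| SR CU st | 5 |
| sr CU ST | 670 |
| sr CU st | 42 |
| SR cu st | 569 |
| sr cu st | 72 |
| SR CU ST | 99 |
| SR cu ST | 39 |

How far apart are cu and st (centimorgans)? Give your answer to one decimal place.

The two most frequent reciprocal classes, SR cu st and sr CU ST, are the parental types, so the F1 was SR cu st / sr CU ST.
The two rarest classes, SR CU st and sr cu ST, are the double crossovers. Comparing them with the parentals, only the cu allele has switched, so cu is the middle locus and the order is sr – cu – st.
Crossovers in the cu–st interval produce the single-crossover classes SR cu ST and sr CU st (39 + 42 = 81) plus the double crossovers (9).
RF(cu–st) = (81 + 9) / 1500 = 90/1500 = 0.0600 → 6.0 centimorgans.

6.0 centimorgans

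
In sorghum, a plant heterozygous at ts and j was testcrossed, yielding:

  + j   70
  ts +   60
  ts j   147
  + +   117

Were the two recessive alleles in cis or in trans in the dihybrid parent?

cis

The two most frequent classes are + + (117) and ts j (147); these are the parental (non-recombinant) types.
So the F1 carried + + on one chromosome and ts j on the other — the recessive alleles are on the same chromosome (cis / coupling).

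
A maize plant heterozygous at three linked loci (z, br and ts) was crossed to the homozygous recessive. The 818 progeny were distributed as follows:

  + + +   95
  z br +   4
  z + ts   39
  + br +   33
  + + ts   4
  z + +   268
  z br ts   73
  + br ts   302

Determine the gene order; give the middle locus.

The two most frequent reciprocal classes, + br ts and z + +, are the parental types, so the F1 was + br ts / z + +.
The two rarest classes, + + ts and z br +, are the double crossovers. Comparing them with the parentals, only the br allele has switched, so br is the middle locus and the order is ts – br – z.

br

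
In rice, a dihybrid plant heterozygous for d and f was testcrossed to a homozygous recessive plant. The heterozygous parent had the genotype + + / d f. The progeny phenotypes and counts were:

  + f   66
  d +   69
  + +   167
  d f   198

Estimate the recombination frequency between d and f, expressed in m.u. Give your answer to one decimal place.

27.0 m.u.

The recombinant classes are + f and d +: 66 + 69 = 135.
Recombination frequency = 135/500 = 0.2700 ≈ 27.0%, i.e. 27.0 m.u.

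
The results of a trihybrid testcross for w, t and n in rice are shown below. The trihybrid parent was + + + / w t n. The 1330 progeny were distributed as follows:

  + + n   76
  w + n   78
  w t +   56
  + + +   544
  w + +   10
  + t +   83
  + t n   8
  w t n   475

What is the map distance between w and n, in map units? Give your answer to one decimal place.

11.3 map units

The two rarest classes, w + + and + t n, are the double crossovers. Comparing them with the parentals, only the w allele has switched, so w is the middle locus and the order is t – w – n.
Crossovers in the w–n interval produce the single-crossover classes + + n and w t + (76 + 56 = 132) plus the double crossovers (18).
RF(w–n) = (132 + 18) / 1330 = 150/1330 = 0.1128 → 11.3 map units.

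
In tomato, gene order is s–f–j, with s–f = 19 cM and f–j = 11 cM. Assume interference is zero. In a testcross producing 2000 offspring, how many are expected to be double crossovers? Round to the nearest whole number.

42

Map distances give recombination frequencies of 0.190 and 0.110 for the two intervals.
With no interference, expected double-crossover frequency = 0.190 × 0.110 = 0.02090.
Expected number = 0.02090 × 2000 = 41.80 ≈ 42.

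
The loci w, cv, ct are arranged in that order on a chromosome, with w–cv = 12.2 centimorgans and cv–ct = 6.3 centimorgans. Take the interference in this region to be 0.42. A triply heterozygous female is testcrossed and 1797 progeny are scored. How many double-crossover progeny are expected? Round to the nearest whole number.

8

Map distances give recombination frequencies of 0.122 and 0.063 for the two intervals.
With interference 0.42 (so coincidence = 0.58), expected double-crossover frequency = 0.122 × 0.063 × 0.58 = 0.00446.
Expected number = 0.00446 × 1797 = 8.01 ≈ 8.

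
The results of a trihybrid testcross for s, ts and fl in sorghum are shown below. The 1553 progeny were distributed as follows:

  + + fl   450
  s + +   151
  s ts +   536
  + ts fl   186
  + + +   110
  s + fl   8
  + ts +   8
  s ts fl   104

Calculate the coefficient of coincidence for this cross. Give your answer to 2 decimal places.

The two most frequent reciprocal classes, s ts + and + + fl, are the parental types, so the F1 was s ts + / + + fl.
The two rarest classes, + ts + and s + fl, are the double crossovers. Comparing them with the parentals, only the s allele has switched, so s is the middle locus and the order is ts – s – fl.
ts–s: (337 + 16)/1553 = 0.2273; s–fl: (214 + 16)/1553 = 0.1481.
Expected DCO frequency = 0.2273 × 0.1481 ≈ 0.03366; observed = 16/1553 ≈ 0.01030.
Coefficient of coincidence = 0.01030/0.03366 ≈ 0.31.

0.31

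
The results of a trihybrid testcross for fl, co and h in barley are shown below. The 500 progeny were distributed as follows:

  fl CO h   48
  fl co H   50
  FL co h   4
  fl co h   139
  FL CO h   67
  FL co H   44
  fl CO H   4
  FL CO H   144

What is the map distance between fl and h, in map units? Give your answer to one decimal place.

25.0 map units

The two most frequent reciprocal classes, fl co h and FL CO H, are the parental types, so the F1 was fl co h / FL CO H.
The two rarest classes, FL co h and fl CO H, are the double crossovers. Comparing them with the parentals, only the fl allele has switched, so fl is the middle locus and the order is h – fl – co.
Crossovers in the h–fl interval produce the single-crossover classes fl co H and FL CO h (50 + 67 = 117) plus the double crossovers (8).
RF(h–fl) = (117 + 8) / 500 = 125/500 = 0.2500 → 25.0 map units.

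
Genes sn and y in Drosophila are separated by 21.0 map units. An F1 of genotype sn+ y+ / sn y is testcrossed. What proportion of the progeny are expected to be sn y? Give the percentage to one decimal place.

39.5%

A map distance of 21.0 map units corresponds to a recombination frequency of 0.210.
The F1 is sn+ y+ / sn y, so sn y is a parental gamete class with expected frequency (1 − r)/2 = 0.790/2 = 0.3950.
That is 0.3950 = 39.5% of the progeny.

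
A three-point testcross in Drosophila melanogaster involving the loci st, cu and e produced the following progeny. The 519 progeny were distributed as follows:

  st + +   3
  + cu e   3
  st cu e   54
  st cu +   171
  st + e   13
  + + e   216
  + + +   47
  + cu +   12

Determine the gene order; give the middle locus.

cu

The two most frequent reciprocal classes, st cu + and + + e, are the parental types, so the F1 was st cu + / + + e.
The two rarest classes, st + + and + cu e, are the double crossovers. Comparing them with the parentals, only the cu allele has switched, so cu is the middle locus and the order is e – cu – st.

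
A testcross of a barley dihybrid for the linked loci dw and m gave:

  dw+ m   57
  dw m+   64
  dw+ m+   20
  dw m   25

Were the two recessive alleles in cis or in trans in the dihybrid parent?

The two most frequent classes are dw+ m (57) and dw m+ (64); these are the parental (non-recombinant) types.
So the F1 carried dw+ m on one chromosome and dw m+ on the other — the recessive alleles are on opposite chromosomes (trans / repulsion).

trans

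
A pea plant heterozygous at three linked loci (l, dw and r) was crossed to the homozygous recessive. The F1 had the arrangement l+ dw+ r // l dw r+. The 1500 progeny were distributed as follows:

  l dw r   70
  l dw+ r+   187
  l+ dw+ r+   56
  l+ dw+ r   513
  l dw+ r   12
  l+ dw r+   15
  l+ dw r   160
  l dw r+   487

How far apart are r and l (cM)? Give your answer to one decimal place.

The two rarest classes, l dw+ r and l+ dw r+, are the double crossovers. Comparing them with the parentals, only the l allele has switched, so l is the middle locus and the order is dw – l – r.
Crossovers in the l–r interval produce the single-crossover classes l+ dw+ r+ and l dw r (56 + 70 = 126) plus the double crossovers (27).
RF(l–r) = (126 + 27) / 1500 = 153/1500 = 0.1020 → 10.2 cM.

10.2 cM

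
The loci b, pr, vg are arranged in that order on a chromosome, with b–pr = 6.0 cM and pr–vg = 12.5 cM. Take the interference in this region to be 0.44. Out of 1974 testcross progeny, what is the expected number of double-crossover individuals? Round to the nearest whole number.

Map distances give recombination frequencies of 0.060 and 0.125 for the two intervals.
With interference 0.44 (so coincidence = 0.56), expected double-crossover frequency = 0.060 × 0.125 × 0.56 = 0.00420.
Expected number = 0.00420 × 1974 = 8.29 ≈ 8.

8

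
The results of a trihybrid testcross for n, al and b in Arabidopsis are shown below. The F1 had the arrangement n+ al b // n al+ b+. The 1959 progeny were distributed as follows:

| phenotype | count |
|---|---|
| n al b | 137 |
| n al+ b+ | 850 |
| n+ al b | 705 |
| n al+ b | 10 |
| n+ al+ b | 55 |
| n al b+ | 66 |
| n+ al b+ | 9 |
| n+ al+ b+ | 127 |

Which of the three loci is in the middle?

The two rarest classes, n+ al b+ and n al+ b, are the double crossovers. Comparing them with the parentals, only the b allele has switched, so b is the middle locus and the order is al – b – n.

b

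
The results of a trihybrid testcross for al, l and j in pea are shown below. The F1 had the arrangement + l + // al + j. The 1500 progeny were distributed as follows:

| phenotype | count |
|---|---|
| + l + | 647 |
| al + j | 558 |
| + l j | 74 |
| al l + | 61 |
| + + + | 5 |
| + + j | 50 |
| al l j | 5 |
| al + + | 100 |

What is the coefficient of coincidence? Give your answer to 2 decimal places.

0.67

The two rarest classes, + + + and al l j, are the double crossovers. Comparing them with the parentals, only the l allele has switched, so l is the middle locus and the order is j – l – al.
j–l: (174 + 10)/1500 = 0.1227; l–al: (111 + 10)/1500 = 0.0807.
Expected DCO frequency = 0.1227 × 0.0807 ≈ 0.00990; observed = 10/1500 ≈ 0.00667.
Coefficient of coincidence = 0.00667/0.00990 ≈ 0.67.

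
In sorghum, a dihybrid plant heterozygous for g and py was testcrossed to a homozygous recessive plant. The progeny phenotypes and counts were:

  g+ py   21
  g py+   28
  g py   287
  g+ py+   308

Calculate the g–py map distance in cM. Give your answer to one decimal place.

The two most frequent classes, g+ py+ (308) and g py (287), are the parental types, so the F1 was g+ py+ / g py.
The recombinant classes are g+ py and g py+: 21 + 28 = 49.
Recombination frequency = 49/644 = 0.0761 ≈ 7.6%, i.e. 7.6 cM.

7.6 cM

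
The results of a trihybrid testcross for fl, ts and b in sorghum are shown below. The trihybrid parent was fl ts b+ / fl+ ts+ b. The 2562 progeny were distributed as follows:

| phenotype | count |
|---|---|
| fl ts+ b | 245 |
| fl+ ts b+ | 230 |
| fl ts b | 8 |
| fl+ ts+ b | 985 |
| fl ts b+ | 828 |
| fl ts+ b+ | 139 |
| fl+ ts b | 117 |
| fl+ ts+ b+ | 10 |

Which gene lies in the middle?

b

The two rarest classes, fl ts b and fl+ ts+ b+, are the double crossovers. Comparing them with the parentals, only the b allele has switched, so b is the middle locus and the order is fl – b – ts.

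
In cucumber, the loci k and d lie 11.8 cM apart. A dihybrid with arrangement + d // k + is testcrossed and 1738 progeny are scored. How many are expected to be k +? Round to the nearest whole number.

A map distance of 11.8 cM corresponds to a recombination frequency of 0.118.
The F1 is + d / k +, so k + is a parental gamete class with expected frequency (1 − r)/2 = 0.882/2 = 0.4410.
Expected number = 0.4410 × 1738 = 766.46 ≈ 766.

766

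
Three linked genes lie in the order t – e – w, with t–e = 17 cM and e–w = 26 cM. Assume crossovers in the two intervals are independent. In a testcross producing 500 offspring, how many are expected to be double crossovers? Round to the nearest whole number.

22

Map distances give recombination frequencies of 0.170 and 0.260 for the two intervals.
With no interference, expected double-crossover frequency = 0.170 × 0.260 = 0.04420.
Expected number = 0.04420 × 500 = 22.10 ≈ 22.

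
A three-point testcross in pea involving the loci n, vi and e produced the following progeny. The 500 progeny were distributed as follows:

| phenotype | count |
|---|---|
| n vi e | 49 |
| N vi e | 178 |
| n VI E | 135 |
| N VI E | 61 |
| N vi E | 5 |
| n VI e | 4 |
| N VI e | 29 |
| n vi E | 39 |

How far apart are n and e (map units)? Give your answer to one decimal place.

23.8 map units

The two most frequent reciprocal classes, N vi e and n VI E, are the parental types, so the F1 was N vi e / n VI E.
The two rarest classes, N vi E and n VI e, are the double crossovers. Comparing them with the parentals, only the e allele has switched, so e is the middle locus and the order is vi – e – n.
Crossovers in the e–n interval produce the single-crossover classes n vi e and N VI E (49 + 61 = 110) plus the double crossovers (9).
RF(e–n) = (110 + 9) / 500 = 119/500 = 0.2380 → 23.8 map units.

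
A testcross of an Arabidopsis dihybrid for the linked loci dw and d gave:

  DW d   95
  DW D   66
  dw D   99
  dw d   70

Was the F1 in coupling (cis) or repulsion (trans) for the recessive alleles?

The two most frequent classes are DW d (95) and dw D (99); these are the parental (non-recombinant) types.
So the F1 carried DW d on one chromosome and dw D on the other — the recessive alleles are on opposite chromosomes (trans / repulsion).

trans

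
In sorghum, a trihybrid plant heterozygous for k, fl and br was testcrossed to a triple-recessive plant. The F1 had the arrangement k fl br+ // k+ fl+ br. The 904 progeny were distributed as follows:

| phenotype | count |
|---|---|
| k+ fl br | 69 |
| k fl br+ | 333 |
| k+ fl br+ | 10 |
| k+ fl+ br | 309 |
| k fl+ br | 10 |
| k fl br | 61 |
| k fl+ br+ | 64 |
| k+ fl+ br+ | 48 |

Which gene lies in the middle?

k

The two rarest classes, k+ fl br+ and k fl+ br, are the double crossovers. Comparing them with the parentals, only the k allele has switched, so k is the middle locus and the order is br – k – fl.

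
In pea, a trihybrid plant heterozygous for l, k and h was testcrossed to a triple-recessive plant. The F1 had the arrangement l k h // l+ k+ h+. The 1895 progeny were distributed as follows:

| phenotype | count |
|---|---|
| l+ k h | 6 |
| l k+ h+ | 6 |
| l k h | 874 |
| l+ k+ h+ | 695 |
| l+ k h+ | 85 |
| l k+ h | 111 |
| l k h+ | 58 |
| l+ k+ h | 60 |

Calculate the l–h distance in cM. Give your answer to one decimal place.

6.9 cM

The two rarest classes, l+ k h and l k+ h+, are the double crossovers. Comparing them with the parentals, only the l allele has switched, so l is the middle locus and the order is h – l – k.
Crossovers in the h–l interval produce the single-crossover classes l k h+ and l+ k+ h (58 + 60 = 118) plus the double crossovers (12).
RF(h–l) = (118 + 12) / 1895 = 130/1895 = 0.0686 → 6.9 cM.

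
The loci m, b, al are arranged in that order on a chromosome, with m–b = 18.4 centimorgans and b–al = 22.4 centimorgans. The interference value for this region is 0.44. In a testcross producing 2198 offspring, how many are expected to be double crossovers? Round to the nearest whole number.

51

Map distances give recombination frequencies of 0.184 and 0.224 for the two intervals.
With interference 0.44 (so coincidence = 0.56), expected double-crossover frequency = 0.184 × 0.224 × 0.56 = 0.02308.
Expected number = 0.02308 × 2198 = 50.73 ≈ 51.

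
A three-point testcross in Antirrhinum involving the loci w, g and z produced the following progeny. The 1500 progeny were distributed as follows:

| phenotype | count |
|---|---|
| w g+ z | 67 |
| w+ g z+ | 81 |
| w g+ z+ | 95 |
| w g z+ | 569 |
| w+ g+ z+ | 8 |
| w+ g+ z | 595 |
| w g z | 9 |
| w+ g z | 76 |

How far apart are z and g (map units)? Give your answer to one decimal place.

12.5 map units

The two most frequent reciprocal classes, w g z+ and w+ g+ z, are the parental types, so the F1 was w g z+ / w+ g+ z.
The two rarest classes, w g z and w+ g+ z+, are the double crossovers. Comparing them with the parentals, only the z allele has switched, so z is the middle locus and the order is w – z – g.
Crossovers in the z–g interval produce the single-crossover classes w g+ z+ and w+ g z (95 + 76 = 171) plus the double crossovers (17).
RF(z–g) = (171 + 17) / 1500 = 188/1500 = 0.1253 → 12.5 map units.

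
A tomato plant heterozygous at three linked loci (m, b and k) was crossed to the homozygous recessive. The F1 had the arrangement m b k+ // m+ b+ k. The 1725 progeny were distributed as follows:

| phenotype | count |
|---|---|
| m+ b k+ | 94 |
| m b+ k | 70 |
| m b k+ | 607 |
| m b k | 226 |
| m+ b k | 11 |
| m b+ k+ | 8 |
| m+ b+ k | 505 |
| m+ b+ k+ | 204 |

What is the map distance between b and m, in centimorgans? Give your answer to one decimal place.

The two rarest classes, m b+ k+ and m+ b k, are the double crossovers. Comparing them with the parentals, only the b allele has switched, so b is the middle locus and the order is k – b – m.
Crossovers in the b–m interval produce the single-crossover classes m+ b k+ and m b+ k (94 + 70 = 164) plus the double crossovers (19).
RF(b–m) = (164 + 19) / 1725 = 183/1725 = 0.1061 → 10.6 centimorgans.

10.6 centimorgans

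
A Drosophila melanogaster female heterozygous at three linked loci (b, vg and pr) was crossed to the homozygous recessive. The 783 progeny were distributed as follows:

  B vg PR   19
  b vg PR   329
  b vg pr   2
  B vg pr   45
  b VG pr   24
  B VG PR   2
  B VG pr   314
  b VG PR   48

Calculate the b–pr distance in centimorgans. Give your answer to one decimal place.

6.0 centimorgans

The two most frequent reciprocal classes, b vg PR and B VG pr, are the parental types, so the F1 was b vg PR / B VG pr.
The two rarest classes, b vg pr and B VG PR, are the double crossovers. Comparing them with the parentals, only the pr allele has switched, so pr is the middle locus and the order is b – pr – vg.
Crossovers in the b–pr interval produce the single-crossover classes B vg PR and b VG pr (19 + 24 = 43) plus the double crossovers (4).
RF(b–pr) = (43 + 4) / 783 = 47/783 = 0.0600 → 6.0 centimorgans.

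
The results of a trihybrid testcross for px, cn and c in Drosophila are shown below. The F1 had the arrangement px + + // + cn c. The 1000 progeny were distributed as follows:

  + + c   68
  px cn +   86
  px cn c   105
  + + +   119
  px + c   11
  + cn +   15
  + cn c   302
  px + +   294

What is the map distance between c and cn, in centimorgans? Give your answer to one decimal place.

The two rarest classes, px + c and + cn +, are the double crossovers. Comparing them with the parentals, only the c allele has switched, so c is the middle locus and the order is px – c – cn.
Crossovers in the c–cn interval produce the single-crossover classes px cn + and + + c (86 + 68 = 154) plus the double crossovers (26).
RF(c–cn) = (154 + 26) / 1000 = 180/1000 = 0.1800 → 18.0 centimorgans.

18.0 centimorgans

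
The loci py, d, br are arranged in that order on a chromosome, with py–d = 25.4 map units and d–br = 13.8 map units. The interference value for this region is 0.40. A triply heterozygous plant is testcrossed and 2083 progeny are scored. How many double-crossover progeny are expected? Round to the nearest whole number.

Map distances give recombination frequencies of 0.254 and 0.138 for the two intervals.
With interference 0.40 (so coincidence = 0.60), expected double-crossover frequency = 0.254 × 0.138 × 0.60 = 0.02103.
Expected number = 0.02103 × 2083 = 43.81 ≈ 44.

44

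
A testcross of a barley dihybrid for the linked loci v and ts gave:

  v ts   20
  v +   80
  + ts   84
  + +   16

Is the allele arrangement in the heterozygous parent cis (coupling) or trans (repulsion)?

trans

The two most frequent classes are + ts (84) and v + (80); these are the parental (non-recombinant) types.
So the F1 carried + ts on one chromosome and v + on the other — the recessive alleles are on opposite chromosomes (trans / repulsion).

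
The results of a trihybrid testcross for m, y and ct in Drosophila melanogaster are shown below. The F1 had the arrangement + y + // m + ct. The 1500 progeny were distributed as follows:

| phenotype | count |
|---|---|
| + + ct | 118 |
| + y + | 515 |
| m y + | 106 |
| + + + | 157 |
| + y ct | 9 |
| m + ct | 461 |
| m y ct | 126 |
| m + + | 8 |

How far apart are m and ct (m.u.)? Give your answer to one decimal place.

16.1 m.u.

The two rarest classes, + y ct and m + +, are the double crossovers. Comparing them with the parentals, only the ct allele has switched, so ct is the middle locus and the order is y – ct – m.
Crossovers in the ct–m interval produce the single-crossover classes m y + and + + ct (106 + 118 = 224) plus the double crossovers (17).
RF(ct–m) = (224 + 17) / 1500 = 241/1500 = 0.1607 → 16.1 m.u.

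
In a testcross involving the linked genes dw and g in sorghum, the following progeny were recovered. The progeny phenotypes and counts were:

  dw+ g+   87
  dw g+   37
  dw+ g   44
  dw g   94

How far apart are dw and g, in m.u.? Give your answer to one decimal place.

The two most frequent classes, dw+ g+ (87) and dw g (94), are the parental types, so the F1 was dw+ g+ / dw g.
The recombinant classes are dw+ g and dw g+: 44 + 37 = 81.
Recombination frequency = 81/262 = 0.3092 ≈ 30.9%, i.e. 30.9 m.u.

30.9 m.u.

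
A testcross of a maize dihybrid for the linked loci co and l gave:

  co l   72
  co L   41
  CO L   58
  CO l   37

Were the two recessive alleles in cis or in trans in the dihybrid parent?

The two most frequent classes are CO L (58) and co l (72); these are the parental (non-recombinant) types.
So the F1 carried CO L on one chromosome and co l on the other — the recessive alleles are on the same chromosome (cis / coupling).

cis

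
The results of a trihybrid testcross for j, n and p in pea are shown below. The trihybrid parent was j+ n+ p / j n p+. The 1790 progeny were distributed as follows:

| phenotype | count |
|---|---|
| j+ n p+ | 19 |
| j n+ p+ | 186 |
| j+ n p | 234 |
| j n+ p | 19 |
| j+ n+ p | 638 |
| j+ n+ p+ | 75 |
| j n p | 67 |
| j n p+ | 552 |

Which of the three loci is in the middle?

j

The two rarest classes, j n+ p and j+ n p+, are the double crossovers. Comparing them with the parentals, only the j allele has switched, so j is the middle locus and the order is n – j – p.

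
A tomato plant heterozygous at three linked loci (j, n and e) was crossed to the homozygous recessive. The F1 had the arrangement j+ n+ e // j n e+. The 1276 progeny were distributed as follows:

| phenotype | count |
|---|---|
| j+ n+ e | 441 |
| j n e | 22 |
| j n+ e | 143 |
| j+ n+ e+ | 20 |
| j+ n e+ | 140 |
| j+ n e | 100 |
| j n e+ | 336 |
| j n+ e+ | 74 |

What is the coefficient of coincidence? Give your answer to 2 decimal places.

The two rarest classes, j+ n+ e+ and j n e, are the double crossovers. Comparing them with the parentals, only the e allele has switched, so e is the middle locus and the order is j – e – n.
j–e: (283 + 42)/1276 = 0.2547; e–n: (174 + 42)/1276 = 0.1693.
Expected DCO frequency = 0.2547 × 0.1693 ≈ 0.04312; observed = 42/1276 ≈ 0.03292.
Coefficient of coincidence = 0.03292/0.04312 ≈ 0.76.

0.76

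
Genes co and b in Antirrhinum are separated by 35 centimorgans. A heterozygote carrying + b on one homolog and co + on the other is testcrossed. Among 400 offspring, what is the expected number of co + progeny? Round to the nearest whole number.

130

A map distance of 35 centimorgans corresponds to a recombination frequency of 0.350.
The F1 is + b / co +, so co + is a parental gamete class with expected frequency (1 − r)/2 = 0.650/2 = 0.3250.
Expected number = 0.3250 × 400 = 130.00 ≈ 130.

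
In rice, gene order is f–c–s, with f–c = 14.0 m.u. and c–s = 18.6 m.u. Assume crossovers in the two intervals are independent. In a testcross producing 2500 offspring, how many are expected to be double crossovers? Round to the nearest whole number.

Map distances give recombination frequencies of 0.140 and 0.186 for the two intervals.
With no interference, expected double-crossover frequency = 0.140 × 0.186 = 0.02604.
Expected number = 0.02604 × 2500 = 65.10 ≈ 65.

65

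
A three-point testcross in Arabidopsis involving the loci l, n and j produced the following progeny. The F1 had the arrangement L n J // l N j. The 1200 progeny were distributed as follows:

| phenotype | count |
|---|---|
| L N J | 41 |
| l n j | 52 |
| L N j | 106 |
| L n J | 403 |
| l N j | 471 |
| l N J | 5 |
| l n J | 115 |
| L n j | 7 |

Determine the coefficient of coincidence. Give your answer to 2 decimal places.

The two rarest classes, L n j and l N J, are the double crossovers. Comparing them with the parentals, only the j allele has switched, so j is the middle locus and the order is n – j – l.
n–j: (93 + 12)/1200 = 0.0875; j–l: (221 + 12)/1200 = 0.1942.
Expected DCO frequency = 0.0875 × 0.1942 ≈ 0.01699; observed = 12/1200 ≈ 0.01000.
Coefficient of coincidence = 0.01000/0.01699 ≈ 0.59.

0.59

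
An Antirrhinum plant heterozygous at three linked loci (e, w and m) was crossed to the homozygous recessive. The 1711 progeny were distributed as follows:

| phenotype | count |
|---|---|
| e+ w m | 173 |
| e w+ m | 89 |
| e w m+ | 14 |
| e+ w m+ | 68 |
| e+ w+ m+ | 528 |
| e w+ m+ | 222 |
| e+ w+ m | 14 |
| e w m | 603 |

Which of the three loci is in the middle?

The two most frequent reciprocal classes, e+ w+ m+ and e w m, are the parental types, so the F1 was e+ w+ m+ / e w m.
The two rarest classes, e+ w+ m and e w m+, are the double crossovers. Comparing them with the parentals, only the m allele has switched, so m is the middle locus and the order is e – m – w.

m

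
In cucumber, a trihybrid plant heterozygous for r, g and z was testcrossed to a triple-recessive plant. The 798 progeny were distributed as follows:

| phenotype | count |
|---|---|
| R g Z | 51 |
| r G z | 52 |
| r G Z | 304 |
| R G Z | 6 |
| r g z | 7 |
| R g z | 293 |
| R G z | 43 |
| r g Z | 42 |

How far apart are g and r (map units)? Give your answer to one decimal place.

The two most frequent reciprocal classes, r G Z and R g z, are the parental types, so the F1 was r G Z / R g z.
The two rarest classes, R G Z and r g z, are the double crossovers. Comparing them with the parentals, only the r allele has switched, so r is the middle locus and the order is z – r – g.
Crossovers in the r–g interval produce the single-crossover classes r g Z and R G z (42 + 43 = 85) plus the double crossovers (13).
RF(r–g) = (85 + 13) / 798 = 98/798 = 0.1228 → 12.3 map units.

12.3 map units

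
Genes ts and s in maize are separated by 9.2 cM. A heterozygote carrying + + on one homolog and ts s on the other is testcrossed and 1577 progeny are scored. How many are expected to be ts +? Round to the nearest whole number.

73

A map distance of 9.2 cM corresponds to a recombination frequency of 0.092.
The F1 is + + / ts s, so ts + is a recombinant gamete class with expected frequency r/2 = 0.092/2 = 0.0460.
Expected number = 0.0460 × 1577 = 72.54 ≈ 73.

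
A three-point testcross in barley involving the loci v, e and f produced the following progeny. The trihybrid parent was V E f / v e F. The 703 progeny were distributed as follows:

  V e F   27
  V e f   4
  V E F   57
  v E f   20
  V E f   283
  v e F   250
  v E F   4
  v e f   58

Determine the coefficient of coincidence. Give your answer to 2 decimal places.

The two rarest classes, V e f and v E F, are the double crossovers. Comparing them with the parentals, only the e allele has switched, so e is the middle locus and the order is v – e – f.
v–e: (47 + 8)/703 = 0.0782; e–f: (115 + 8)/703 = 0.1750.
Expected DCO frequency = 0.0782 × 0.1750 ≈ 0.01368; observed = 8/703 ≈ 0.01138.
Coefficient of coincidence = 0.01138/0.01368 ≈ 0.83.

0.83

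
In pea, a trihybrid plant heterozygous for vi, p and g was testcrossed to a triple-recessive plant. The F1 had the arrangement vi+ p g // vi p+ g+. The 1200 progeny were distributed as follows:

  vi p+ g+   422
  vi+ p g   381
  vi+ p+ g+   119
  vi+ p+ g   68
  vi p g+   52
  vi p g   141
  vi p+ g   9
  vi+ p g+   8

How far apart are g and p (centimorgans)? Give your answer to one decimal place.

11.4 centimorgans

The two rarest classes, vi+ p g+ and vi p+ g, are the double crossovers. Comparing them with the parentals, only the g allele has switched, so g is the middle locus and the order is vi – g – p.
Crossovers in the g–p interval produce the single-crossover classes vi+ p+ g and vi p g+ (68 + 52 = 120) plus the double crossovers (17).
RF(g–p) = (120 + 17) / 1200 = 137/1200 = 0.1142 → 11.4 centimorgans.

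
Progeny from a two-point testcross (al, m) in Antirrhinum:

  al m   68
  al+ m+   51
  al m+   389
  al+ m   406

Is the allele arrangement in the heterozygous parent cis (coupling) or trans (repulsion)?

trans

The two most frequent classes are al+ m (406) and al m+ (389); these are the parental (non-recombinant) types.
So the F1 carried al+ m on one chromosome and al m+ on the other — the recessive alleles are on opposite chromosomes (trans / repulsion).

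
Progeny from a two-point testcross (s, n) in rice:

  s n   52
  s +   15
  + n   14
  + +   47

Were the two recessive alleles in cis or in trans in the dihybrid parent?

The two most frequent classes are + + (47) and s n (52); these are the parental (non-recombinant) types.
So the F1 carried + + on one chromosome and s n on the other — the recessive alleles are on the same chromosome (cis / coupling).

cis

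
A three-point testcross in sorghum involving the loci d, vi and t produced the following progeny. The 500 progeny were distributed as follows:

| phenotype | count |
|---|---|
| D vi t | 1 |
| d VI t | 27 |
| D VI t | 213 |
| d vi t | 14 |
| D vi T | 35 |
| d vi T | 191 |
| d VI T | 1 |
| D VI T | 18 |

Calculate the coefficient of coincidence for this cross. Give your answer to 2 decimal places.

0.46

The two most frequent reciprocal classes, d vi T and D VI t, are the parental types, so the F1 was d vi T / D VI t.
The two rarest classes, d VI T and D vi t, are the double crossovers. Comparing them with the parentals, only the vi allele has switched, so vi is the middle locus and the order is t – vi – d.
t–vi: (32 + 2)/500 = 0.0680; vi–d: (62 + 2)/500 = 0.1280.
Expected DCO frequency = 0.0680 × 0.1280 ≈ 0.00870; observed = 2/500 ≈ 0.00400.
Coefficient of coincidence = 0.00400/0.00870 ≈ 0.46.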